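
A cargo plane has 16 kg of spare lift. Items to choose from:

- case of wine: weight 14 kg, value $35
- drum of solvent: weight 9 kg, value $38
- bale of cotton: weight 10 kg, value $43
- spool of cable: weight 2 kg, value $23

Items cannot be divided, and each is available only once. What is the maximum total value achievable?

This is a 0/1 knapsack; check combinations near the capacity.
- bale of cotton+spool of cable: weight 10+2=12, value 43+23=66
- drum of solvent+spool of cable: weight 9+2=11, value 38+23=61
- case of wine+spool of cable: weight 14+2=16, value 35+23=58
Best: $66.

$66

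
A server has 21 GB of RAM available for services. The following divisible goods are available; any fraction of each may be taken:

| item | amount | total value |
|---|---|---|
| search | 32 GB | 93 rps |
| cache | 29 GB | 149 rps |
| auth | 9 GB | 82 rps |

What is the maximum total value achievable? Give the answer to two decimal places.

Take in order of value per unit:
- auth (82/9 per unit): all 9 → value 82, running total 82.00
- cache (149/29 per unit): 12 of 29 → value 12×149/29 = 61.6552, running total 143.66
Total 143.66.

143.66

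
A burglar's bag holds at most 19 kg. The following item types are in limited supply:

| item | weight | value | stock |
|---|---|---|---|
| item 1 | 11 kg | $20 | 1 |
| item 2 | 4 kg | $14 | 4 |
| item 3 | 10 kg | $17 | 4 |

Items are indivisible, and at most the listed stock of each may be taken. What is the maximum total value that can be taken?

$56

Best selections within weight 19 and stock limits:
- 4×item 2: weight 16, value 56
- 1×item 1 + 2×item 2: weight 19, value 48
- 2×item 2 + 1×item 3: weight 18, value 45
- 3×item 2: weight 12, value 42
Best: $56.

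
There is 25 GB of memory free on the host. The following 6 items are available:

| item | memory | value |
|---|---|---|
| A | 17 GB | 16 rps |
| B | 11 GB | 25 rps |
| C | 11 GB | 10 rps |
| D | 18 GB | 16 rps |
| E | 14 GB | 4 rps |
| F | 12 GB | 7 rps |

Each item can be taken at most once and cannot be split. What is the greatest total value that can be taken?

Check high-value combinations within 25 GB:
- B+C: memory 11+11=22, value 25+10=35
- B+F: memory 11+12=23, value 25+7=32
- B+E: memory 11+14=25, value 25+4=29
- B: memory 11, value 25
Best: 35 rps.

35 rps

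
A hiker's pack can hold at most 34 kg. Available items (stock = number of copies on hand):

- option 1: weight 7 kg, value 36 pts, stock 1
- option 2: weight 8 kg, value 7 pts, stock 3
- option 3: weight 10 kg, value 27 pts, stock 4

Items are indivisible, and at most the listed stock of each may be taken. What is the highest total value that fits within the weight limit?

Best selections within weight 34 and stock limits:
- 1×option 1 + 2×option 3: weight 27, value 90
- 3×option 3: weight 30, value 81
- 1×option 1 + 2×option 2 + 1×option 3: weight 33, value 77
- 1×option 1 + 1×option 2 + 1×option 3: weight 25, value 70
Best: 90 pts.

90 pts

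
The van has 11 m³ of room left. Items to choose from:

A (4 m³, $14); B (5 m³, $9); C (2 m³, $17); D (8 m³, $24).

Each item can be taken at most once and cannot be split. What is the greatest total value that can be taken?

Check high-value combinations within 11 m³:
- C+D: volume 2+8=10, value 17+24=41
- A+B+C: volume 4+5+2=11, value 14+9+17=40
- A+C: volume 4+2=6, value 14+17=31
- B+C: volume 5+2=7, value 9+17=26
Best: $41.

$41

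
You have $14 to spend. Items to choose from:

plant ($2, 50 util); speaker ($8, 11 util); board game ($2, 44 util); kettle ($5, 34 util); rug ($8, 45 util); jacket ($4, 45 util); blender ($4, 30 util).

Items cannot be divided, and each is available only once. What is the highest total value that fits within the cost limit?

173 util

This is a 0/1 knapsack; check combinations near the capacity.
- plant+board game+kettle+jacket: cost 2+2+5+4=13, value 50+44+34+45=173
- plant+board game+jacket+blender: cost 2+2+4+4=12, value 50+44+45+30=169
- plant+board game+kettle+blender: cost 2+2+5+4=13, value 50+44+34+30=158
Best: 173 util.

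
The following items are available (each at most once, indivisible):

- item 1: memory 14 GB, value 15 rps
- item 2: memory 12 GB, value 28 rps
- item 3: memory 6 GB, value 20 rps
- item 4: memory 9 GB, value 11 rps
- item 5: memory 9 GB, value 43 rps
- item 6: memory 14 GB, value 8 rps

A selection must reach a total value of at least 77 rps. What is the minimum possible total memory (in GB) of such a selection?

Subsets with value ≥ 77, sorted by total memory:
- item 2+item 3+item 5: memory 27, value 91
- item 1+item 3+item 5: memory 29, value 78
Minimum memory: 27 GB.

27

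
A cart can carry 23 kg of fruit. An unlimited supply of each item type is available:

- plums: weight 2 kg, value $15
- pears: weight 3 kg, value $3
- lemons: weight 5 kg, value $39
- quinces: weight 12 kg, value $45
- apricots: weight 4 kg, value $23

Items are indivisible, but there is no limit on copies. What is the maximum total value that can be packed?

Best value-per-unit is lemons at 39/5; filling with it alone gives 4×39 = 156.
Optimal mix: 4×plums + 3×lemons → weight 23, value 177.

$177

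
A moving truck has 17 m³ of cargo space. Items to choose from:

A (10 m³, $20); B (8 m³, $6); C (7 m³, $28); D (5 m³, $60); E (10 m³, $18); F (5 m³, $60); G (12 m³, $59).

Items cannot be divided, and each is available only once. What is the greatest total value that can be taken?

Check high-value combinations within 17 m³:
- C+D+F: volume 7+5+5=17, value 28+60+60=148
- D+F: volume 5+5=10, value 60+60=120
- D+G: volume 5+12=17, value 60+59=119
- F+G: volume 5+12=17, value 60+59=119
- C+D: volume 7+5=12, value 28+60=88
Best: $148.

$148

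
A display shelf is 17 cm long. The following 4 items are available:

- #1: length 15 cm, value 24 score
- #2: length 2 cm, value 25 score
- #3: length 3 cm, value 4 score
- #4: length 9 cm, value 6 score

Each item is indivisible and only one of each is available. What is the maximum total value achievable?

Check high-value combinations within 17 cm:
- #1+#2: length 15+2=17, value 24+25=49
- #2+#3+#4: length 2+3+9=14, value 25+4+6=35
- #2+#4: length 2+9=11, value 25+6=31
- #2+#3: length 2+3=5, value 25+4=29
- #2: length 2, value 25
Best: 49 score.

49 score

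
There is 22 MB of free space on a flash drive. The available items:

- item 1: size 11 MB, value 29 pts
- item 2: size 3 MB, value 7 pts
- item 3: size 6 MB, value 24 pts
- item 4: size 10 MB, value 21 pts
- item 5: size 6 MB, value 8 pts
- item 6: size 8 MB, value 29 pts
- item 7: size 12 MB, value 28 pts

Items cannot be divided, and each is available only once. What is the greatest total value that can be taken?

Check high-value combinations within 22 MB:
- item 1+item 2+item 6: size 11+3+8=22, value 29+7+29=65
- item 3+item 5+item 6: size 6+6+8=20, value 24+8+29=61
- item 2+item 3+item 6: size 3+6+8=17, value 7+24+29=60
Best: 65 pts.

65 pts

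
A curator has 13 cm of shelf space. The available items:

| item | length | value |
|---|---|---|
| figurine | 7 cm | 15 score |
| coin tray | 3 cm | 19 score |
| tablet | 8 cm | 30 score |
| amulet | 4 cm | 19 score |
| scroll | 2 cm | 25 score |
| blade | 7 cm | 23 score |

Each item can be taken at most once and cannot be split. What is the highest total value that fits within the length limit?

74 score

Check high-value combinations within 13 cm:
- coin tray+tablet+scroll: length 3+8+2=13, value 19+30+25=74
- coin tray+scroll+blade: length 3+2+7=12, value 19+25+23=67
- amulet+scroll+blade: length 4+2+7=13, value 19+25+23=67
- coin tray+amulet+scroll: length 3+4+2=9, value 19+19+25=63
Best: 74 score.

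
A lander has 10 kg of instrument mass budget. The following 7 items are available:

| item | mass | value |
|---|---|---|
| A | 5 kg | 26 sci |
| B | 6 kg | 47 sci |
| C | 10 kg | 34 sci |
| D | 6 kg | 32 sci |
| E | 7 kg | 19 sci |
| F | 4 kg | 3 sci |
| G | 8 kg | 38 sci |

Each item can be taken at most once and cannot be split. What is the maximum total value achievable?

50 sci

Check high-value combinations within 10 kg:
- B+F: mass 6+4=10, value 47+3=50
- B: mass 6, value 47
- G: mass 8, value 38
Best: 50 sci.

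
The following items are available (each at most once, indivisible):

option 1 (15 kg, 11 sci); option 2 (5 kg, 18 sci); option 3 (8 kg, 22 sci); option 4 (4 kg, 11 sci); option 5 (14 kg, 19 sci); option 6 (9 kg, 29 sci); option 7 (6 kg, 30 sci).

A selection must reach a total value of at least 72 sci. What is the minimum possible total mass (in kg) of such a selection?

20

Subsets with value ≥ 72, sorted by total mass:
- option 2+option 6+option 7: mass 20, value 77
- option 2+option 3+option 4+option 7: mass 23, value 81
- option 3+option 6+option 7: mass 23, value 81
- option 2+option 4+option 6+option 7: mass 24, value 88
Minimum mass: 20 kg.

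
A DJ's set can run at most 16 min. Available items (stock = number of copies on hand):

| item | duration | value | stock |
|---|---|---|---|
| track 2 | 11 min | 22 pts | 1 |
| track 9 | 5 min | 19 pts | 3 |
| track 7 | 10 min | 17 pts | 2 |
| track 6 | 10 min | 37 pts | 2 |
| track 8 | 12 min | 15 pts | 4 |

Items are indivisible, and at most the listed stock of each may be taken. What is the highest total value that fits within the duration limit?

57 pts

Best selections within duration 16 and stock limits:
- 3×track 9: duration 15, value 57
- 1×track 9 + 1×track 6: duration 15, value 56
- 1×track 2 + 1×track 9: duration 16, value 41
Best: 57 pts.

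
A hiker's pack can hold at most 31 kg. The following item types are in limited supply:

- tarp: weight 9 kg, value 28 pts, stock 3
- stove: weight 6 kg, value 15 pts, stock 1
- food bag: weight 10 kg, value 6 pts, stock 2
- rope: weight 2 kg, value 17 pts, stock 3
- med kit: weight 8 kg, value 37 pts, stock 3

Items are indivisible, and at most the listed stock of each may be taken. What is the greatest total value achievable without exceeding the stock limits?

162 pts

Top feasible selections:
- 3×rope + 3×med kit: weight 30, value 162
- 1×tarp + 3×rope + 2×med kit: weight 31, value 153
- 2×rope + 3×med kit: weight 28, value 145
- 1×stove + 3×rope + 2×med kit: weight 28, value 140
Best: 162 pts.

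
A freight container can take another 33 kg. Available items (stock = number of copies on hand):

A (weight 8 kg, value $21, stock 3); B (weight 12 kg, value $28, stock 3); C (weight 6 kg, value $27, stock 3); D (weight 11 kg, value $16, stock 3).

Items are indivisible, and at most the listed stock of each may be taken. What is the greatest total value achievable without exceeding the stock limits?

$109

Top feasible selections:
- 1×B + 3×C: weight 30, value 109
- 1×A + 1×B + 2×C: weight 32, value 103
Best: $109.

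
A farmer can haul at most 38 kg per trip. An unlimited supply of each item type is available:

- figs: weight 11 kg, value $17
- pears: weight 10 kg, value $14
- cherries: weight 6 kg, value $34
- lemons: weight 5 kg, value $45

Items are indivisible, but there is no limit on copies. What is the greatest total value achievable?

Best value-per-unit is lemons at 45/5, and filling with it alone uses weight 7×5=35. No mix of the others beats 7×45 = 315.

$315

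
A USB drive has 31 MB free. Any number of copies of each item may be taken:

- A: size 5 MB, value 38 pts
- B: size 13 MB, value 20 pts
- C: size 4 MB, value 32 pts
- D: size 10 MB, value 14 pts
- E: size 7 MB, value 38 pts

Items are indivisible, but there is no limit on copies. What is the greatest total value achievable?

Best value-per-unit is C at 32/4; filling with it alone gives 7×32 = 224.
Optimal mix: 3×A + 4×C → size 31, value 242.

242 pts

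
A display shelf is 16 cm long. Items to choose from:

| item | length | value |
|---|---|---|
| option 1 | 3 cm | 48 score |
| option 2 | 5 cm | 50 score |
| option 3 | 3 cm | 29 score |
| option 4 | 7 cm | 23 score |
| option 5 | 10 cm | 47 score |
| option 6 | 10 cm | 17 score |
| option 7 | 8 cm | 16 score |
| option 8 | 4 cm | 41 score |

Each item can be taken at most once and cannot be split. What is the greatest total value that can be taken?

This is a 0/1 knapsack; check combinations near the capacity.
- option 1+option 2+option 3+option 8: length 3+5+3+4=15, value 48+50+29+41=168
- option 1+option 2+option 8: length 3+5+4=12, value 48+50+41=139
- option 1+option 2+option 3: length 3+5+3=11, value 48+50+29=127
- option 1+option 3+option 5: length 3+3+10=16, value 48+29+47=124
Best: 168 score.

168 score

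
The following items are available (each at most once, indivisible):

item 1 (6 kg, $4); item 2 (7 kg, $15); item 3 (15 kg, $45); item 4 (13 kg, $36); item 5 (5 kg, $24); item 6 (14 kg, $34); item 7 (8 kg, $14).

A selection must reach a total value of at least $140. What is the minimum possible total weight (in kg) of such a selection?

Subsets with value ≥ 140, sorted by total weight:
- item 1+item 3+item 4+item 5+item 6: weight 53, value 143
- item 2+item 3+item 4+item 5+item 6: weight 54, value 154
- item 3+item 4+item 5+item 6+item 7: weight 55, value 153
Minimum weight: 53 kg.

53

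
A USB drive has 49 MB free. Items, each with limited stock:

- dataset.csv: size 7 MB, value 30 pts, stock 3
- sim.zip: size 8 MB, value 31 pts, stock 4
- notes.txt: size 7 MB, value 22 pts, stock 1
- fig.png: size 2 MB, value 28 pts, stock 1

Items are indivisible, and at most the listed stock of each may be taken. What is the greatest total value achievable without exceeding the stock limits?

Best selections within size 49 and stock limits:
- 2×dataset.csv + 4×sim.zip + 1×fig.png: size 48, value 212
- 3×dataset.csv + 3×sim.zip + 1×fig.png: size 47, value 211
Best: 212 pts.

212 pts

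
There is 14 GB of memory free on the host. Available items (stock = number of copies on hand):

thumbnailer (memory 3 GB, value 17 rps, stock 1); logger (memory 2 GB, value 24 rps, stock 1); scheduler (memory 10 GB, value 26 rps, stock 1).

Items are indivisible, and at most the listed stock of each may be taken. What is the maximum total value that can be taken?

Top feasible selections:
- 1×logger + 1×scheduler: memory 12, value 50
- 1×thumbnailer + 1×scheduler: memory 13, value 43
- 1×thumbnailer + 1×logger: memory 5, value 41
Best: 50 rps.

50 rps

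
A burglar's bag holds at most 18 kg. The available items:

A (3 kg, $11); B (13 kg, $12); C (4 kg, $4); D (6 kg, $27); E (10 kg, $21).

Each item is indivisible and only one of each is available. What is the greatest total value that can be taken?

$48

Check high-value combinations within 18 kg:
- D+E: weight 6+10=16, value 27+21=48
- A+C+D: weight 3+4+6=13, value 11+4+27=42
- A+D: weight 3+6=9, value 11+27=38
- A+C+E: weight 3+4+10=17, value 11+4+21=36
- A+E: weight 3+10=13, value 11+21=32
Best: $48.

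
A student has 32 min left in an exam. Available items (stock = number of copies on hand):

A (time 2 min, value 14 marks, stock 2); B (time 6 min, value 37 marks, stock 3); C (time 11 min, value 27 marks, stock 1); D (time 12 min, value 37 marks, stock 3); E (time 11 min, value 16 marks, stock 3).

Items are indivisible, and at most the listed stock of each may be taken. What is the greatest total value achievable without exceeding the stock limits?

162 marks

Top feasible selections:
- 1×A + 3×B + 1×D: time 32, value 162
- 1×A + 3×B + 1×C: time 31, value 152
- 3×B + 1×D: time 30, value 148
Best: 162 marks.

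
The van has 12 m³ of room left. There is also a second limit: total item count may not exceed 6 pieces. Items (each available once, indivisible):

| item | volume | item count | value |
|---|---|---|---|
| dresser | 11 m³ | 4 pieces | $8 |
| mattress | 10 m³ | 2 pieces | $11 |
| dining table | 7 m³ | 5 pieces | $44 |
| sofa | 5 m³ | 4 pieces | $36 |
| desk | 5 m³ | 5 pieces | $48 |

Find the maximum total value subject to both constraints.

Feasible sets respecting both limits:
- desk: volume 5, item count 5, value 48
- dining table: volume 7, item count 5, value 44
- sofa: volume 5, item count 4, value 36
- mattress: volume 10, item count 2, value 11
Best: $48.

$48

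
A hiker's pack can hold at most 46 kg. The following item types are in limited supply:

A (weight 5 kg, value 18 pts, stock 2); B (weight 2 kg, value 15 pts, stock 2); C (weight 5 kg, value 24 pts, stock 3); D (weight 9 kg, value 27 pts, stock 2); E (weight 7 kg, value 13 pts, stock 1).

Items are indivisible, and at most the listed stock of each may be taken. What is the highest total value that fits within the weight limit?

Top feasible selections:
- 2×A + 2×B + 3×C + 1×D + 1×E: weight 45, value 178
- 2×A + 1×B + 3×C + 2×D: weight 45, value 177
Best: 178 pts.

178 pts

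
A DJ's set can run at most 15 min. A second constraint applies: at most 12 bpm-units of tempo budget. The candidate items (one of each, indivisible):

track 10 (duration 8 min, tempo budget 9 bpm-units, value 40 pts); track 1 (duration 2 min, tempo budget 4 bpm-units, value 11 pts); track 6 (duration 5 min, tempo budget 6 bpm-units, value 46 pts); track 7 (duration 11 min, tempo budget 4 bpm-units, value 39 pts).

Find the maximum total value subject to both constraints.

Feasible sets respecting both limits:
- track 1+track 6: duration 7, tempo budget 10, value 57
- track 1+track 7: duration 13, tempo budget 8, value 50
- track 6: duration 5, tempo budget 6, value 46
Best: 57 pts.

57 pts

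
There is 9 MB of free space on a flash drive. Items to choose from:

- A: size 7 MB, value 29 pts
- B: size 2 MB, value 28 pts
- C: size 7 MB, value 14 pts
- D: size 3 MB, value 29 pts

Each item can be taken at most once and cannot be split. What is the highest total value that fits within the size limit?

This is a 0/1 knapsack; check combinations near the capacity.
- B+D: size 2+3=5, value 28+29=57
- A+B: size 7+2=9, value 29+28=57
- B+C: size 2+7=9, value 28+14=42
- D: size 3, value 29
- A: size 7, value 29
Best: 57 pts.

57 pts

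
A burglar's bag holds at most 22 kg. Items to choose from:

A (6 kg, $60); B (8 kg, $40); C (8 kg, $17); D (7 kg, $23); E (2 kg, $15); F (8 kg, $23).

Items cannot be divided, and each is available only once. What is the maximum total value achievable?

This is a 0/1 knapsack; check combinations near the capacity.
- A+B+D: weight 6+8+7=21, value 60+40+23=123
- A+B+F: weight 6+8+8=22, value 60+40+23=123
- A+B+C: weight 6+8+8=22, value 60+40+17=117
- A+B+E: weight 6+8+2=16, value 60+40+15=115
- A+D+F: weight 6+7+8=21, value 60+23+23=106
Best: $123.

$123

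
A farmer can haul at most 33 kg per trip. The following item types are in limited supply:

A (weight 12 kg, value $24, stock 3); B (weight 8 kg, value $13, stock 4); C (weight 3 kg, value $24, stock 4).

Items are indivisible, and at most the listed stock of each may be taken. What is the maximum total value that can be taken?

Top feasible selections:
- 1×A + 1×B + 4×C: weight 32, value 133
- 2×B + 4×C: weight 28, value 122
- 1×A + 4×C: weight 24, value 120
Best: $133.

$133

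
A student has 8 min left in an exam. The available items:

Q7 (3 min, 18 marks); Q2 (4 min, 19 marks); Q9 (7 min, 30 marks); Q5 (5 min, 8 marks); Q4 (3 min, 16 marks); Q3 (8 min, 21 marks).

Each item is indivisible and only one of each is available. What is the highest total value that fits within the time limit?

37 marks

Check high-value combinations within 8 min:
- Q7+Q2: time 3+4=7, value 18+19=37
- Q2+Q4: time 4+3=7, value 19+16=35
- Q7+Q4: time 3+3=6, value 18+16=34
- Q9: time 7, value 30
- Q7+Q5: time 3+5=8, value 18+8=26
Best: 37 marks.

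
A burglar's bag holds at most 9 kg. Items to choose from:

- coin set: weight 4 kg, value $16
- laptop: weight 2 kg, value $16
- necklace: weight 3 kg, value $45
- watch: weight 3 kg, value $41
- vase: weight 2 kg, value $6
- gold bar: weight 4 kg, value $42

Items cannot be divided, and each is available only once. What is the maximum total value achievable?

$103

This is a 0/1 knapsack; check combinations near the capacity.
- laptop+necklace+gold bar: weight 2+3+4=9, value 16+45+42=103
- laptop+necklace+watch: weight 2+3+3=8, value 16+45+41=102
- laptop+watch+gold bar: weight 2+3+4=9, value 16+41+42=99
Best: $103.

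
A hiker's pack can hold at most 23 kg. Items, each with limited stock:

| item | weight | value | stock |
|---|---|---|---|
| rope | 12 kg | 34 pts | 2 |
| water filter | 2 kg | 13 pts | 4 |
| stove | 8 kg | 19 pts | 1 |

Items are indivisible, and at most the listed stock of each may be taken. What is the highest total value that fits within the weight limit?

Best selections within weight 23 and stock limits:
- 1×rope + 4×water filter: weight 20, value 86
- 1×rope + 3×water filter: weight 18, value 73
- 4×water filter + 1×stove: weight 16, value 71
Best: 86 pts.

86 pts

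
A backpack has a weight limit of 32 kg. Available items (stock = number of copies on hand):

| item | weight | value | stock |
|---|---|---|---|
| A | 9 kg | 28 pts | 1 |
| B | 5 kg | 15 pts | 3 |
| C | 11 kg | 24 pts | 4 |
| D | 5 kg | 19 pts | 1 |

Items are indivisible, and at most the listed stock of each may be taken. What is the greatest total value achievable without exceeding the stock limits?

Best selections within weight 32 and stock limits:
- 1×A + 3×B + 1×D: weight 29, value 92
- 3×B + 1×C + 1×D: weight 31, value 88
Best: 92 pts.

92 pts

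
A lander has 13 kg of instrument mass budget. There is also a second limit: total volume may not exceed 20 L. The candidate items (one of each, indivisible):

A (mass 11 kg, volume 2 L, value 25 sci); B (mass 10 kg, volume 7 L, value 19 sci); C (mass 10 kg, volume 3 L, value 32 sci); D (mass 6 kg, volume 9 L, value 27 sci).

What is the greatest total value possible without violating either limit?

32 sci

Feasible sets respecting both limits:
- C: mass 10, volume 3, value 32
- D: mass 6, volume 9, value 27
- A: mass 11, volume 2, value 25
- B: mass 10, volume 7, value 19
Best: 32 sci.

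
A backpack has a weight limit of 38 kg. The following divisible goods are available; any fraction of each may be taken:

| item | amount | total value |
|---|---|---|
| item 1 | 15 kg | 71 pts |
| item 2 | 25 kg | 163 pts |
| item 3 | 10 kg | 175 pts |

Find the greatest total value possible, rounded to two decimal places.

352.20

Take in order of value per unit:
- item 3 (175/10 per unit): all 10 → value 175, running total 175.00
- item 2 (163/25 per unit): all 25 → value 163, running total 338.00
- item 1 (71/15 per unit): 3 of 15 → value 3×71/15 = 14.2000, running total 352.20
Total 352.20.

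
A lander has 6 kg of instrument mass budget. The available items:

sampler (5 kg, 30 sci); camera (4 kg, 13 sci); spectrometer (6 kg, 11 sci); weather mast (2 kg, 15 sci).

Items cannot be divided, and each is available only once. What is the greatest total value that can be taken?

Check high-value combinations within 6 kg:
- sampler: mass 5, value 30
- camera+weather mast: mass 4+2=6, value 13+15=28
- weather mast: mass 2, value 15
- camera: mass 4, value 13
Best: 30 sci.

30 sci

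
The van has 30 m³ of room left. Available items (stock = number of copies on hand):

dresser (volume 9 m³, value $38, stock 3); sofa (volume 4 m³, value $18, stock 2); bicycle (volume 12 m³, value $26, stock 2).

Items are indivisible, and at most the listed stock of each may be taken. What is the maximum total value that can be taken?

$114

Best selections within volume 30 and stock limits:
- 3×dresser: volume 27, value 114
- 2×dresser + 2×sofa: volume 26, value 112
Best: $114.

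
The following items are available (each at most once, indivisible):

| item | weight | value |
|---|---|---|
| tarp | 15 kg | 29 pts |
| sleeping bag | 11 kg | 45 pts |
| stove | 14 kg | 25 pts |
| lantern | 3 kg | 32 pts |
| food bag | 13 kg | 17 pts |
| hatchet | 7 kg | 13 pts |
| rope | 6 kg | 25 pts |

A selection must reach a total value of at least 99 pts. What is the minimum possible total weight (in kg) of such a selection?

20

Subsets with value ≥ 99, sorted by total weight:
- sleeping bag+lantern+rope: weight 20, value 102
- sleeping bag+lantern+hatchet+rope: weight 27, value 115
- sleeping bag+stove+lantern: weight 28, value 102
- tarp+sleeping bag+lantern: weight 29, value 106
Minimum weight: 20 kg.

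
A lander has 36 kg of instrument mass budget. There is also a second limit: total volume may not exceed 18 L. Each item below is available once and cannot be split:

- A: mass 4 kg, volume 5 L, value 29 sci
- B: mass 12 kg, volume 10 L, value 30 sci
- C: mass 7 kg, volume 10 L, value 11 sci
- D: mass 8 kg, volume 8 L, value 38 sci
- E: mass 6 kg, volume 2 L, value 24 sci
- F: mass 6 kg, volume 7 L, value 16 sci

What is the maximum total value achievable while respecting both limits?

Feasible sets respecting both limits:
- A+D+E: mass 18, volume 15, value 91
- A+B+E: mass 22, volume 17, value 83
- D+E+F: mass 20, volume 17, value 78
Best: 91 sci.

91 sci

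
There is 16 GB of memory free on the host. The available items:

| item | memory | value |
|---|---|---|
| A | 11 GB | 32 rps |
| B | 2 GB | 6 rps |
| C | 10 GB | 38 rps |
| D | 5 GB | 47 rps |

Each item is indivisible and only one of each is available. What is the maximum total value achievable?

85 rps

Check high-value combinations within 16 GB:
- C+D: memory 10+5=15, value 38+47=85
- A+D: memory 11+5=16, value 32+47=79
- B+D: memory 2+5=7, value 6+47=53
Best: 85 rps.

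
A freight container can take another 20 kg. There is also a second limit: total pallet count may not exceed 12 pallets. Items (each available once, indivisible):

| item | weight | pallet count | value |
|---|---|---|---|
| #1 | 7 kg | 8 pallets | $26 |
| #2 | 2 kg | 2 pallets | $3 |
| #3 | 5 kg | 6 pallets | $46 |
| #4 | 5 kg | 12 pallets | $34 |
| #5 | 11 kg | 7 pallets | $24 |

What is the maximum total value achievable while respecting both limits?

Feasible sets respecting both limits:
- #2+#3: weight 7, pallet count 8, value 49
- #3: weight 5, pallet count 6, value 46
- #4: weight 5, pallet count 12, value 34
- #1+#2: weight 9, pallet count 10, value 29
Best: $49.

$49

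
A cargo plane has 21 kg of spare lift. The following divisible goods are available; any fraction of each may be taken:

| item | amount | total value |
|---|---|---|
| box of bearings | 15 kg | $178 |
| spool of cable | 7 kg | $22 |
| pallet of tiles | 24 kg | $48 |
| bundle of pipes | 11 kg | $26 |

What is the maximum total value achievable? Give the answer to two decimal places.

Take in order of value per unit:
- box of bearings (178/15 per unit): all 15 → value 178, running total 178.00
- spool of cable (22/7 per unit): 6 of 7 → value 6×22/7 = 18.8571, running total 196.86
Total 196.86.

196.86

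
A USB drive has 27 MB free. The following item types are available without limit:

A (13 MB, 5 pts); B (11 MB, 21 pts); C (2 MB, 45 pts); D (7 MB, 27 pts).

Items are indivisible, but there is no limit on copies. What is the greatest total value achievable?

Best value-per-unit is C at 45/2, and filling with it alone uses size 13×2=26. No mix of the others beats 13×45 = 585.

585 pts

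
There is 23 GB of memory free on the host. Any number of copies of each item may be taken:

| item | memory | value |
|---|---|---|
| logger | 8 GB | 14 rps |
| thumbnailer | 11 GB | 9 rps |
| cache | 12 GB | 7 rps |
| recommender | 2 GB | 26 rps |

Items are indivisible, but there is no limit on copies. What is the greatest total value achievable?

Best value-per-unit is recommender at 26/2, and filling with it alone uses memory 11×2=22. No mix of the others beats 11×26 = 286.

286 rps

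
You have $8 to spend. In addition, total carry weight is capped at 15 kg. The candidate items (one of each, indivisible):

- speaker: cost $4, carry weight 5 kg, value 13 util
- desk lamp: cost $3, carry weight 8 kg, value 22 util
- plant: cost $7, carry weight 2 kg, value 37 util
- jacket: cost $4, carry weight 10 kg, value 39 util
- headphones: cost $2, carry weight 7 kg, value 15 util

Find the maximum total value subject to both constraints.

52 util

Feasible sets respecting both limits:
- speaker+jacket: cost 8, carry weight 15, value 52
- jacket: cost 4, carry weight 10, value 39
- plant: cost 7, carry weight 2, value 37
- desk lamp+headphones: cost 5, carry weight 15, value 37
Best: 52 util.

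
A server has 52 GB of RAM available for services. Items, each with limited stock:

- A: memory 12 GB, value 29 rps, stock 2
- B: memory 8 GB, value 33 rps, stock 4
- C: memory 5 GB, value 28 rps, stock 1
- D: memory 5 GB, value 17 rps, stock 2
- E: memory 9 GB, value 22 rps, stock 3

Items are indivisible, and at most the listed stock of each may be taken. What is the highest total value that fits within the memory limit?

199 rps

Top feasible selections:
- 4×B + 1×C + 1×D + 1×E: memory 51, value 199
- 4×B + 1×C + 2×D: memory 47, value 194
Best: 199 rps.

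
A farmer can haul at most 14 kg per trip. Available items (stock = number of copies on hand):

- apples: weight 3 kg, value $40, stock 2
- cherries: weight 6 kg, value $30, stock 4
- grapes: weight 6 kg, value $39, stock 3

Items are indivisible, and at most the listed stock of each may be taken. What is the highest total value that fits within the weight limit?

Best selections within weight 14 and stock limits:
- 2×apples + 1×grapes: weight 12, value 119
- 2×apples + 1×cherries: weight 12, value 110
- 2×apples: weight 6, value 80
- 1×apples + 1×grapes: weight 9, value 79
Best: $119.

$119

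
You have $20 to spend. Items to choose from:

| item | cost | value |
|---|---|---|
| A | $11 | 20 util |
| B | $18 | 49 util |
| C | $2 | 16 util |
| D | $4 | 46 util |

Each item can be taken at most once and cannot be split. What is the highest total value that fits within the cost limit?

82 util

Check high-value combinations within $20:
- A+C+D: cost 11+2+4=17, value 20+16+46=82
- A+D: cost 11+4=15, value 20+46=66
- B+C: cost 18+2=20, value 49+16=65
- C+D: cost 2+4=6, value 16+46=62
- B: cost 18, value 49
Best: 82 util.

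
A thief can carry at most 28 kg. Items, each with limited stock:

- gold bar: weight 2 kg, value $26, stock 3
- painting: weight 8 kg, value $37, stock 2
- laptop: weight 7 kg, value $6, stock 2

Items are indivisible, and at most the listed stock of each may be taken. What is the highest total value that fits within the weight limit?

$152

Top feasible selections:
- 3×gold bar + 2×painting: weight 22, value 152
- 2×gold bar + 2×painting + 1×laptop: weight 27, value 132
Best: $152.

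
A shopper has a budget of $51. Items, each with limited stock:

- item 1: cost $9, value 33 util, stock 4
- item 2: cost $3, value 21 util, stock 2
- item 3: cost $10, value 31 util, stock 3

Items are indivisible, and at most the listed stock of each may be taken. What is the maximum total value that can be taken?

Best selections within cost 51 and stock limits:
- 4×item 1 + 1×item 2 + 1×item 3: cost 49, value 184
- 3×item 1 + 1×item 2 + 2×item 3: cost 50, value 182
- 2×item 1 + 1×item 2 + 3×item 3: cost 51, value 180
- 4×item 1 + 2×item 2: cost 42, value 174
Best: 184 util.

184 util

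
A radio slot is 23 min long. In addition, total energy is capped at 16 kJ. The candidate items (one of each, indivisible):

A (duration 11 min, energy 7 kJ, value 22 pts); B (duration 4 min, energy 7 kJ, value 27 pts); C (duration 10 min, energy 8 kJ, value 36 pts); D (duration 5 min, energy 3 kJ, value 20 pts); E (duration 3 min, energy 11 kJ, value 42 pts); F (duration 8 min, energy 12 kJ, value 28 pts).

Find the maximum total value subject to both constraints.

63 pts

Feasible sets respecting both limits:
- B+C: duration 14, energy 15, value 63
- D+E: duration 8, energy 14, value 62
- A+C: duration 21, energy 15, value 58
Best: 63 pts.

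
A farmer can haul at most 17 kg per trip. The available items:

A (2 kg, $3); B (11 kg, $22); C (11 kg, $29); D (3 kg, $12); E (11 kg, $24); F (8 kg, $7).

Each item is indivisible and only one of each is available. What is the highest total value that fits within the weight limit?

$44

This is a 0/1 knapsack; check combinations near the capacity.
- A+C+D: weight 2+11+3=16, value 3+29+12=44
- C+D: weight 11+3=14, value 29+12=41
- A+D+E: weight 2+3+11=16, value 3+12+24=39
Best: $44.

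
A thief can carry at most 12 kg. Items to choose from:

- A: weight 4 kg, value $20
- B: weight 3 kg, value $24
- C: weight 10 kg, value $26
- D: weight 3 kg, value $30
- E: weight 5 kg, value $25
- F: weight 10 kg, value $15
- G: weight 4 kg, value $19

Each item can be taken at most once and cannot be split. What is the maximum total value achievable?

Check high-value combinations within 12 kg:
- B+D+E: weight 3+3+5=11, value 24+30+25=79
- A+D+E: weight 4+3+5=12, value 20+30+25=75
- A+B+D: weight 4+3+3=10, value 20+24+30=74
- D+E+G: weight 3+5+4=12, value 30+25+19=74
- B+D+G: weight 3+3+4=10, value 24+30+19=73
Best: $79.

$79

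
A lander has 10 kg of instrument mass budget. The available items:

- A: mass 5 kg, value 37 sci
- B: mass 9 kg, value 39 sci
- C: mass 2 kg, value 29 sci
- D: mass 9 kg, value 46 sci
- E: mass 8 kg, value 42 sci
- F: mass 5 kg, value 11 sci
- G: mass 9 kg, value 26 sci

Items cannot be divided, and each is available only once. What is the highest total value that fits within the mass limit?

71 sci

Check high-value combinations within 10 kg:
- C+E: mass 2+8=10, value 29+42=71
- A+C: mass 5+2=7, value 37+29=66
- A+F: mass 5+5=10, value 37+11=48
Best: 71 sci.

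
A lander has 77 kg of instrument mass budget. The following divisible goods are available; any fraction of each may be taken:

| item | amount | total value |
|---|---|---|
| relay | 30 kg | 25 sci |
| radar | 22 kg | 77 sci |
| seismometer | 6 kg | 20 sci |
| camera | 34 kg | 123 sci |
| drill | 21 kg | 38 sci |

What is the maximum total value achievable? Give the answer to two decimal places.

Take in order of value per unit:
- camera (123/34 per unit): all 34 → value 123, running total 123.00
- radar (77/22 per unit): all 22 → value 77, running total 200.00
- seismometer (20/6 per unit): all 6 → value 20, running total 220.00
- drill (38/21 per unit): 15 of 21 → value 15×38/21 = 27.1429, running total 247.14
Total 247.14.

247.14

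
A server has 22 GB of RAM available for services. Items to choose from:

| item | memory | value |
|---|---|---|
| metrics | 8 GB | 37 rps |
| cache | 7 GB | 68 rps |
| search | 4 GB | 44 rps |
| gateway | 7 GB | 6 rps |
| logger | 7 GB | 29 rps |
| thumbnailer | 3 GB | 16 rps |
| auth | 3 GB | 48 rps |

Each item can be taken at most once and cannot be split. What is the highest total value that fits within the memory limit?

197 rps

Check high-value combinations within 22 GB:
- metrics+cache+search+auth: memory 8+7+4+3=22, value 37+68+44+48=197
- cache+search+logger+auth: memory 7+4+7+3=21, value 68+44+29+48=189
- cache+search+thumbnailer+auth: memory 7+4+3+3=17, value 68+44+16+48=176
- metrics+cache+thumbnailer+auth: memory 8+7+3+3=21, value 37+68+16+48=169
Best: 197 rps.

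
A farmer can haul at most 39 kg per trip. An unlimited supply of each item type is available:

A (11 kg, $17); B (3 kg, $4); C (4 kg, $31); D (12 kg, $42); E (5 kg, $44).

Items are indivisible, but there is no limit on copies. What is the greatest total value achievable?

$339

Best value-per-unit is E at 44/5; filling with it alone gives 7×44 = 308.
Optimal mix: 1×C + 7×E → weight 39, value 339.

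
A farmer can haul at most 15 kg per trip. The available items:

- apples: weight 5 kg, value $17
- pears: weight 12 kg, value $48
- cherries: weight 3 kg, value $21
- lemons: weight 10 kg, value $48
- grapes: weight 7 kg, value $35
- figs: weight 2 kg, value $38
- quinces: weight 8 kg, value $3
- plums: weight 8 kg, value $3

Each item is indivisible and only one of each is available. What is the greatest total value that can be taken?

This is a 0/1 knapsack; check combinations near the capacity.
- cherries+lemons+figs: weight 3+10+2=15, value 21+48+38=107
- cherries+grapes+figs: weight 3+7+2=12, value 21+35+38=94
- apples+grapes+figs: weight 5+7+2=14, value 17+35+38=90
- lemons+figs: weight 10+2=12, value 48+38=86
Best: $107.

$107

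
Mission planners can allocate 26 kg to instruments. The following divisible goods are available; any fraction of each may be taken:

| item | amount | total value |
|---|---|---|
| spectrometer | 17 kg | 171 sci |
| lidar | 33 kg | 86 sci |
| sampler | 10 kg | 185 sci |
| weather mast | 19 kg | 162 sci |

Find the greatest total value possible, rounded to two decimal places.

345.94

Take in order of value per unit:
- sampler (185/10 per unit): all 10 → value 185, running total 185.00
- spectrometer (171/17 per unit): 16 of 17 → value 16×171/17 = 160.9412, running total 345.94
Total 345.94.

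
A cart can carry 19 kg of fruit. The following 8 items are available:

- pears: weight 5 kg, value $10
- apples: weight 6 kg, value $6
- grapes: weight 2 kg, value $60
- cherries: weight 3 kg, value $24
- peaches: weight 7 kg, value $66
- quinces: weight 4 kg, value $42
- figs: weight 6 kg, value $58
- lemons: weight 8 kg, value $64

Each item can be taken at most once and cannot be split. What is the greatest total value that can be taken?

Check high-value combinations within 19 kg:
- grapes+peaches+quinces+figs: weight 2+7+4+6=19, value 60+66+42+58=226
- grapes+cherries+peaches+figs: weight 2+3+7+6=18, value 60+24+66+58=208
- grapes+cherries+figs+lemons: weight 2+3+6+8=19, value 60+24+58+64=206
- grapes+cherries+peaches+quinces: weight 2+3+7+4=16, value 60+24+66+42=192
- grapes+peaches+lemons: weight 2+7+8=17, value 60+66+64=190
Best: $226.

$226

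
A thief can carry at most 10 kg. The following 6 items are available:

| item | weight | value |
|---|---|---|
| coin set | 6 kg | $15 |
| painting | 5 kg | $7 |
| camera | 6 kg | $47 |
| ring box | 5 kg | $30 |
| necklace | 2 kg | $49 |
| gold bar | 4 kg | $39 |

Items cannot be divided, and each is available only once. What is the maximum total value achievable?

Check high-value combinations within 10 kg:
- camera+necklace: weight 6+2=8, value 47+49=96
- necklace+gold bar: weight 2+4=6, value 49+39=88
- camera+gold bar: weight 6+4=10, value 47+39=86
Best: $96.

$96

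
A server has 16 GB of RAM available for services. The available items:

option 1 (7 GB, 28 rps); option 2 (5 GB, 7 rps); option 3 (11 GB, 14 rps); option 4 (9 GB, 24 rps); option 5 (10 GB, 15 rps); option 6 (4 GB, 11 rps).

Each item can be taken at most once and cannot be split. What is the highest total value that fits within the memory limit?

52 rps

Check high-value combinations within 16 GB:
- option 1+option 4: memory 7+9=16, value 28+24=52
- option 1+option 2+option 6: memory 7+5+4=16, value 28+7+11=46
- option 1+option 6: memory 7+4=11, value 28+11=39
- option 1+option 2: memory 7+5=12, value 28+7=35
Best: 52 rps.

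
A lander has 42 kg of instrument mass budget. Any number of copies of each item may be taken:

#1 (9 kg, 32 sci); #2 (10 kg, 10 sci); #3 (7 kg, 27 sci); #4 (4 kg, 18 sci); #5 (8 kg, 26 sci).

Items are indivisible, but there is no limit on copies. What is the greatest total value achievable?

Best value-per-unit is #4 at 18/4; filling with it alone gives 10×18 = 180.
Optimal mix: 2×#3 + 7×#4 → mass 42, value 180.

180 sci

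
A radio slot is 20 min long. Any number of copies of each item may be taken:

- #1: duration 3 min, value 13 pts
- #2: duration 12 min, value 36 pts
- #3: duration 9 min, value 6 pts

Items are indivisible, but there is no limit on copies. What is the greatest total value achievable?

Best value-per-unit is #1 at 13/3, and filling with it alone uses duration 6×3=18. No mix of the others beats 6×13 = 78.

78 pts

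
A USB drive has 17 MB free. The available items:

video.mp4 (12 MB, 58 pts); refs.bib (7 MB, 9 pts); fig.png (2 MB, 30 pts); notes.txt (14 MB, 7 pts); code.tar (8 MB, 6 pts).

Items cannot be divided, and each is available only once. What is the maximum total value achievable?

88 pts

This is a 0/1 knapsack; check combinations near the capacity.
- video.mp4+fig.png: size 12+2=14, value 58+30=88
- video.mp4: size 12, value 58
- refs.bib+fig.png+code.tar: size 7+2+8=17, value 9+30+6=45
Best: 88 pts.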